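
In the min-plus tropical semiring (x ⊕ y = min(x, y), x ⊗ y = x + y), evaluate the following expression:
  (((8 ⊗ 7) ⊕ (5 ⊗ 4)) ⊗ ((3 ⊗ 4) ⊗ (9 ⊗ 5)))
(((8 ⊗ 7) ⊕ (5 ⊗ 4)) ⊗ ((3 ⊗ 4) ⊗ (9 ⊗ 5))) = 30

Expand innermost to outermost. Recall ⊕ takes the minimum of its arguments and ⊗ takes their sum. Working out the expression (((8 ⊗ 7) ⊕ (5 ⊗ 4)) ⊗ ((3 ⊗ 4) ⊗ (9 ⊗ 5))) gives 30.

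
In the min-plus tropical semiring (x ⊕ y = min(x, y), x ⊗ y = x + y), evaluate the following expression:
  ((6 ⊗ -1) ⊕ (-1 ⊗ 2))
((6 ⊗ -1) ⊕ (-1 ⊗ 2)) = 1

Expand innermost to outermost. Recall ⊕ takes the minimum of its arguments and ⊗ takes their sum. Working out the expression ((6 ⊗ -1) ⊕ (-1 ⊗ 2)) gives 1.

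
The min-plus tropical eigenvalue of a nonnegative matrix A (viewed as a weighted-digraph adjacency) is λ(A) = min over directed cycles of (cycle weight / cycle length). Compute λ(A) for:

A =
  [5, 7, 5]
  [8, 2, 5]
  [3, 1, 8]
λ(A) = 2

Enumerate directed cycles and compute their means (weight / length). Sample:
  cycle 0 → 0: weight = 5, length = 1, mean = 5/1 ≈ 5.000
  cycle 1 → 1: weight = 2, length = 1, mean = 2/1 ≈ 2.000
  cycle 2 → 2: weight = 8, length = 1, mean = 8/1 ≈ 8.000
  cycle 0 → 1 → 0: weight = 15, length = 2, mean = 15/2 ≈ 7.500
  cycle 0 → 2 → 0: weight = 8, length = 2, mean = 8/2 ≈ 4.000
  cycle 1 → 0 → 1: weight = 15, length = 2, mean = 15/2 ≈ 7.500
Minimum mean = 2.000, attained e.g. along the cycle 1 → 1 with weight 2 and length 1. So λ(A) = 2/1 = 2.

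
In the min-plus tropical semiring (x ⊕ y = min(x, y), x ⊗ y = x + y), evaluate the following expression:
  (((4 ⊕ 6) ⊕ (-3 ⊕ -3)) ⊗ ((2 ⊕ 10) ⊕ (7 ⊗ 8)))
(((4 ⊕ 6) ⊕ (-3 ⊕ -3)) ⊗ ((2 ⊕ 10) ⊕ (7 ⊗ 8))) = -1

Expand innermost to outermost. Recall ⊕ takes the minimum of its arguments and ⊗ takes their sum. Working out the expression (((4 ⊕ 6) ⊕ (-3 ⊕ -3)) ⊗ ((2 ⊕ 10) ⊕ (7 ⊗ 8))) gives -1.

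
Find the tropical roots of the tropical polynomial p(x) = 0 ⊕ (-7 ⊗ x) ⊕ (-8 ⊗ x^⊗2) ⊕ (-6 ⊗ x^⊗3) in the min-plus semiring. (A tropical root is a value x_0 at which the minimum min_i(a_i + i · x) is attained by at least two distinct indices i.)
Roots: {-2, 1, 7}

Each tropical root is a break point of the lower envelope of the lines y = a_i + i · x (there are 4 lines, with slopes 0, 1, ..., 3). Only the lines that attain the minimum somewhere contribute to roots; other lines are dominated. Here the surviving (envelope) indices are i = 3, i = 2, i = 1, i = 0.
Intersections between consecutive envelope lines give the roots: for adjacent envelope indices i < j the intersection is x = (a_i − a_j) / (j − i). Reading off the sorted break points: {-2, 1, 7}.
Verification: at each break x_0, at least two indices attain the minimum of min_i(a_i + i · x_0).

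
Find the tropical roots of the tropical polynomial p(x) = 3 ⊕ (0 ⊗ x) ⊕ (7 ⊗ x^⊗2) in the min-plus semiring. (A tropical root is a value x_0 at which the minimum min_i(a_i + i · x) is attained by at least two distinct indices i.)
Roots: {-7, 3}

Each tropical root is a break point of the lower envelope of the lines y = a_i + i · x (there are 3 lines, with slopes 0, 1, ..., 2). Only the lines that attain the minimum somewhere contribute to roots; other lines are dominated. Here the surviving (envelope) indices are i = 2, i = 1, i = 0.
Intersections between consecutive envelope lines give the roots: for adjacent envelope indices i < j the intersection is x = (a_i − a_j) / (j − i). Reading off the sorted break points: {-7, 3}.
Verification: at each break x_0, at least two indices attain the minimum of min_i(a_i + i · x_0).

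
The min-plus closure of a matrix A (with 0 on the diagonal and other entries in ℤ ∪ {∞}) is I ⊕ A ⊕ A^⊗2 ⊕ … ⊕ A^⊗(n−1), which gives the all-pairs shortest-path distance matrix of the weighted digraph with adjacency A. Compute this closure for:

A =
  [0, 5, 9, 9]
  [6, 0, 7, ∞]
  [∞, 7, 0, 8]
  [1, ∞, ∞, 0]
Closure =
  [0, 5, 9, 9]
  [6, 0, 7, 15]
  [9, 7, 0, 8]
  [1, 6, 10, 0]

This is the Floyd-Warshall all-pairs shortest-path computation. For each intermediate vertex k = 0, 1, …, 3, update dist[i][j] ← min(dist[i][j], dist[i][k] + dist[k][j]). The final matrix gives, for each (i, j), the minimum total weight of any directed path from i to j (possibly empty when i = j).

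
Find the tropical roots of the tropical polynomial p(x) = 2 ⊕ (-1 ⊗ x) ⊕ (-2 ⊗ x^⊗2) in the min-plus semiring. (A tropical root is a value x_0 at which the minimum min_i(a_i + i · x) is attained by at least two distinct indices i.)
Roots: {1, 3}

Each tropical root is a break point of the lower envelope of the lines y = a_i + i · x (there are 3 lines, with slopes 0, 1, ..., 2). Only the lines that attain the minimum somewhere contribute to roots; other lines are dominated. Here the surviving (envelope) indices are i = 2, i = 1, i = 0.
Intersections between consecutive envelope lines give the roots: for adjacent envelope indices i < j the intersection is x = (a_i − a_j) / (j − i). Reading off the sorted break points: {1, 3}.
Verification: at each break x_0, at least two indices attain the minimum of min_i(a_i + i · x_0).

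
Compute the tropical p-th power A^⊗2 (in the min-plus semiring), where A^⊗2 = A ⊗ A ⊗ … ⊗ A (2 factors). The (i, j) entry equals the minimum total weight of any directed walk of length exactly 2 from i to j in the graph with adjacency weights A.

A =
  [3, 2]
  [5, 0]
A^⊗2 =
  [6, 2]
  [5, 0]

Each entry (A^⊗2)_ij equals the minimum over all length-2 walks i = v_0 → v_1 → … → v_2 = j of Σ_t A[v_t][v_{t+1}]. For example, for (i, j) = (0, 1) we minimise over 2 possible intermediate vertex sequences; the minimum is 2, attained along the walk 0 → 1 → 1.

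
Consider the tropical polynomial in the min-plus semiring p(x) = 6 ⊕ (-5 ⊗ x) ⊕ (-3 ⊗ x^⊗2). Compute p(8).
p(8) = 3

A tropical monomial a ⊗ x^⊗i evaluates to a + i · x. Evaluating each term at x = 8:
  Term 0 contributes 6 + 0 · 8 = 6
  Term 1 contributes -5 + 1 · 8 = 3
  Term 2 contributes -3 + 2 · 8 = 13
p(8) = ⊕ of these = min[6, 3, 13] = 3.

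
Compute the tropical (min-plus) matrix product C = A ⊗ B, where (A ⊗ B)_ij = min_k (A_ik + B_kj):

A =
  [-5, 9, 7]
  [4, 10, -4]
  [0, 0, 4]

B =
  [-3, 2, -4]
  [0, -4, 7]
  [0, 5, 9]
A ⊗ B =
  [-8, -3, -9]
  [-4, 1, 0]
  [-3, -4, -4]

Apply the min-plus product entry-by-entry:
  C[0][0] = min over k of (A[0][0] + B[0][0] = -5 + -3 = -8, A[0][1] + B[1][0] = 9 + 0 = 9, A[0][2] + B[2][0] = 7 + 0 = 7) = -8 (attained at k = 0)
  C[0][1] = min over k of (A[0][0] + B[0][1] = -5 + 2 = -3, A[0][1] + B[1][1] = 9 + -4 = 5, A[0][2] + B[2][1] = 7 + 5 = 12) = -3 (attained at k = 0)
  C[0][2] = min over k of (A[0][0] + B[0][2] = -5 + -4 = -9, A[0][1] + B[1][2] = 9 + 7 = 16, A[0][2] + B[2][2] = 7 + 9 = 16) = -9 (attained at k = 0)
  C[1][0] = min over k of (A[1][0] + B[0][0] = 4 + -3 = 1, A[1][1] + B[1][0] = 10 + 0 = 10, A[1][2] + B[2][0] = -4 + 0 = -4) = -4 (attained at k = 2)
  C[1][1] = min over k of (A[1][0] + B[0][1] = 4 + 2 = 6, A[1][1] + B[1][1] = 10 + -4 = 6, A[1][2] + B[2][1] = -4 + 5 = 1) = 1 (attained at k = 2)
  C[1][2] = min over k of (A[1][0] + B[0][2] = 4 + -4 = 0, A[1][1] + B[1][2] = 10 + 7 = 17, A[1][2] + B[2][2] = -4 + 9 = 5) = 0 (attained at k = 0)
  C[2][0] = min over k of (A[2][0] + B[0][0] = 0 + -3 = -3, A[2][1] + B[1][0] = 0 + 0 = 0, A[2][2] + B[2][0] = 4 + 0 = 4) = -3 (attained at k = 0)
  C[2][1] = min over k of (A[2][0] + B[0][1] = 0 + 2 = 2, A[2][1] + B[1][1] = 0 + -4 = -4, A[2][2] + B[2][1] = 4 + 5 = 9) = -4 (attained at k = 1)
  C[2][2] = min over k of (A[2][0] + B[0][2] = 0 + -4 = -4, A[2][1] + B[1][2] = 0 + 7 = 7, A[2][2] + B[2][2] = 4 + 9 = 13) = -4 (attained at k = 0)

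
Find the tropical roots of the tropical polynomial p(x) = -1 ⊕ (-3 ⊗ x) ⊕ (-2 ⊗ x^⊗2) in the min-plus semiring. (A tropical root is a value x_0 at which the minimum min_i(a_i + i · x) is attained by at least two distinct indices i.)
Roots: {-1, 2}

Each tropical root is a break point of the lower envelope of the lines y = a_i + i · x (there are 3 lines, with slopes 0, 1, ..., 2). Only the lines that attain the minimum somewhere contribute to roots; other lines are dominated. Here the surviving (envelope) indices are i = 2, i = 1, i = 0.
Intersections between consecutive envelope lines give the roots: for adjacent envelope indices i < j the intersection is x = (a_i − a_j) / (j − i). Reading off the sorted break points: {-1, 2}.
Verification: at each break x_0, at least two indices attain the minimum of min_i(a_i + i · x_0).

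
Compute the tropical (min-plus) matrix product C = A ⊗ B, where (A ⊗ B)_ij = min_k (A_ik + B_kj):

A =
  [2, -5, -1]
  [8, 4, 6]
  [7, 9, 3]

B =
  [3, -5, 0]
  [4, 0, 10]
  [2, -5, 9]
A ⊗ B =
  [-1, -6, 2]
  [8, 1, 8]
  [5, -2, 7]

Apply the min-plus product entry-by-entry:
  C[0][0] = min over k of (A[0][0] + B[0][0] = 2 + 3 = 5, A[0][1] + B[1][0] = -5 + 4 = -1, A[0][2] + B[2][0] = -1 + 2 = 1) = -1 (attained at k = 1)
  C[0][1] = min over k of (A[0][0] + B[0][1] = 2 + -5 = -3, A[0][1] + B[1][1] = -5 + 0 = -5, A[0][2] + B[2][1] = -1 + -5 = -6) = -6 (attained at k = 2)
  C[0][2] = min over k of (A[0][0] + B[0][2] = 2 + 0 = 2, A[0][1] + B[1][2] = -5 + 10 = 5, A[0][2] + B[2][2] = -1 + 9 = 8) = 2 (attained at k = 0)
  C[1][0] = min over k of (A[1][0] + B[0][0] = 8 + 3 = 11, A[1][1] + B[1][0] = 4 + 4 = 8, A[1][2] + B[2][0] = 6 + 2 = 8) = 8 (attained at k = 1)
  C[1][1] = min over k of (A[1][0] + B[0][1] = 8 + -5 = 3, A[1][1] + B[1][1] = 4 + 0 = 4, A[1][2] + B[2][1] = 6 + -5 = 1) = 1 (attained at k = 2)
  C[1][2] = min over k of (A[1][0] + B[0][2] = 8 + 0 = 8, A[1][1] + B[1][2] = 4 + 10 = 14, A[1][2] + B[2][2] = 6 + 9 = 15) = 8 (attained at k = 0)
  C[2][0] = min over k of (A[2][0] + B[0][0] = 7 + 3 = 10, A[2][1] + B[1][0] = 9 + 4 = 13, A[2][2] + B[2][0] = 3 + 2 = 5) = 5 (attained at k = 2)
  C[2][1] = min over k of (A[2][0] + B[0][1] = 7 + -5 = 2, A[2][1] + B[1][1] = 9 + 0 = 9, A[2][2] + B[2][1] = 3 + -5 = -2) = -2 (attained at k = 2)
  C[2][2] = min over k of (A[2][0] + B[0][2] = 7 + 0 = 7, A[2][1] + B[1][2] = 9 + 10 = 19, A[2][2] + B[2][2] = 3 + 9 = 12) = 7 (attained at k = 0)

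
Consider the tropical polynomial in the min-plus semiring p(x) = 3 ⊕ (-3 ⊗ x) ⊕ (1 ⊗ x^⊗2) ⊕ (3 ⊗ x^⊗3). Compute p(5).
p(5) = 2

A tropical monomial a ⊗ x^⊗i evaluates to a + i · x. Evaluating each term at x = 5:
  Term 0 contributes 3 + 0 · 5 = 3
  Term 1 contributes -3 + 1 · 5 = 2
  Term 2 contributes 1 + 2 · 5 = 11
  Term 3 contributes 3 + 3 · 5 = 18
p(5) = ⊕ of these = min[3, 2, 11, 18] = 2.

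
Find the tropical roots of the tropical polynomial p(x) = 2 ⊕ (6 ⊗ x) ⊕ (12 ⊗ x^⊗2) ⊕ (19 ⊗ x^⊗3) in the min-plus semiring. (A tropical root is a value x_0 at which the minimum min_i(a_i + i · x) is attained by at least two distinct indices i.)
Roots: {-7, -6, -4}

Each tropical root is a break point of the lower envelope of the lines y = a_i + i · x (there are 4 lines, with slopes 0, 1, ..., 3). Only the lines that attain the minimum somewhere contribute to roots; other lines are dominated. Here the surviving (envelope) indices are i = 3, i = 2, i = 1, i = 0.
Intersections between consecutive envelope lines give the roots: for adjacent envelope indices i < j the intersection is x = (a_i − a_j) / (j − i). Reading off the sorted break points: {-7, -6, -4}.
Verification: at each break x_0, at least two indices attain the minimum of min_i(a_i + i · x_0).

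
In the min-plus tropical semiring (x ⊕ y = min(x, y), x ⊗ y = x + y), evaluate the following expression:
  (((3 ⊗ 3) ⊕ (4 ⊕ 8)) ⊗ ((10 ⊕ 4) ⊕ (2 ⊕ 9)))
(((3 ⊗ 3) ⊕ (4 ⊕ 8)) ⊗ ((10 ⊕ 4) ⊕ (2 ⊕ 9))) = 6

Expand innermost to outermost. Recall ⊕ takes the minimum of its arguments and ⊗ takes their sum. Working out the expression (((3 ⊗ 3) ⊕ (4 ⊕ 8)) ⊗ ((10 ⊕ 4) ⊕ (2 ⊕ 9))) gives 6.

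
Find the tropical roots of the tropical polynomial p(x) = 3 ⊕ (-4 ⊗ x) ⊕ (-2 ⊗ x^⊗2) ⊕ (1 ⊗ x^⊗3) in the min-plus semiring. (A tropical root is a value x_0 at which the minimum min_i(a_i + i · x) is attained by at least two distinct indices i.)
Roots: {-3, -2, 7}

Each tropical root is a break point of the lower envelope of the lines y = a_i + i · x (there are 4 lines, with slopes 0, 1, ..., 3). Only the lines that attain the minimum somewhere contribute to roots; other lines are dominated. Here the surviving (envelope) indices are i = 3, i = 2, i = 1, i = 0.
Intersections between consecutive envelope lines give the roots: for adjacent envelope indices i < j the intersection is x = (a_i − a_j) / (j − i). Reading off the sorted break points: {-3, -2, 7}.
Verification: at each break x_0, at least two indices attain the minimum of min_i(a_i + i · x_0).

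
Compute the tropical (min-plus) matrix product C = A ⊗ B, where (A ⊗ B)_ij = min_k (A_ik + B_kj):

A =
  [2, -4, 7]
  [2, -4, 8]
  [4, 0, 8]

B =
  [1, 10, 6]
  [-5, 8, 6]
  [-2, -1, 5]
A ⊗ B =
  [-9, 4, 2]
  [-9, 4, 2]
  [-5, 7, 6]

Apply the min-plus product entry-by-entry:
  C[0][0] = min over k of (A[0][0] + B[0][0] = 2 + 1 = 3, A[0][1] + B[1][0] = -4 + -5 = -9, A[0][2] + B[2][0] = 7 + -2 = 5) = -9 (attained at k = 1)
  C[0][1] = min over k of (A[0][0] + B[0][1] = 2 + 10 = 12, A[0][1] + B[1][1] = -4 + 8 = 4, A[0][2] + B[2][1] = 7 + -1 = 6) = 4 (attained at k = 1)
  C[0][2] = min over k of (A[0][0] + B[0][2] = 2 + 6 = 8, A[0][1] + B[1][2] = -4 + 6 = 2, A[0][2] + B[2][2] = 7 + 5 = 12) = 2 (attained at k = 1)
  C[1][0] = min over k of (A[1][0] + B[0][0] = 2 + 1 = 3, A[1][1] + B[1][0] = -4 + -5 = -9, A[1][2] + B[2][0] = 8 + -2 = 6) = -9 (attained at k = 1)
  C[1][1] = min over k of (A[1][0] + B[0][1] = 2 + 10 = 12, A[1][1] + B[1][1] = -4 + 8 = 4, A[1][2] + B[2][1] = 8 + -1 = 7) = 4 (attained at k = 1)
  C[1][2] = min over k of (A[1][0] + B[0][2] = 2 + 6 = 8, A[1][1] + B[1][2] = -4 + 6 = 2, A[1][2] + B[2][2] = 8 + 5 = 13) = 2 (attained at k = 1)
  C[2][0] = min over k of (A[2][0] + B[0][0] = 4 + 1 = 5, A[2][1] + B[1][0] = 0 + -5 = -5, A[2][2] + B[2][0] = 8 + -2 = 6) = -5 (attained at k = 1)
  C[2][1] = min over k of (A[2][0] + B[0][1] = 4 + 10 = 14, A[2][1] + B[1][1] = 0 + 8 = 8, A[2][2] + B[2][1] = 8 + -1 = 7) = 7 (attained at k = 2)
  C[2][2] = min over k of (A[2][0] + B[0][2] = 4 + 6 = 10, A[2][1] + B[1][2] = 0 + 6 = 6, A[2][2] + B[2][2] = 8 + 5 = 13) = 6 (attained at k = 1)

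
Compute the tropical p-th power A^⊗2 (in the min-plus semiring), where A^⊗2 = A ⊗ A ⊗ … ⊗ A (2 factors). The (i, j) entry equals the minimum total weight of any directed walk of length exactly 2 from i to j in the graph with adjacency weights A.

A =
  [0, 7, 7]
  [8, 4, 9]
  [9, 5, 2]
A^⊗2 =
  [0, 7, 7]
  [8, 8, 11]
  [9, 7, 4]

Each entry (A^⊗2)_ij equals the minimum over all length-2 walks i = v_0 → v_1 → … → v_2 = j of Σ_t A[v_t][v_{t+1}]. For example, for (i, j) = (0, 2) we minimise over 3 possible intermediate vertex sequences; the minimum is 7, attained along the walk 0 → 0 → 2.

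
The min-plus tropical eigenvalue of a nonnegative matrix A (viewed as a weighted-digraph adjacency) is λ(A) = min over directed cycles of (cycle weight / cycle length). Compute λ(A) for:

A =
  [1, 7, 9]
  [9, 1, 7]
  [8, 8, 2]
λ(A) = 1

Enumerate directed cycles and compute their means (weight / length). Sample:
  cycle 0 → 0: weight = 1, length = 1, mean = 1/1 ≈ 1.000
  cycle 1 → 1: weight = 1, length = 1, mean = 1/1 ≈ 1.000
  cycle 2 → 2: weight = 2, length = 1, mean = 2/1 ≈ 2.000
  cycle 0 → 1 → 0: weight = 16, length = 2, mean = 16/2 ≈ 8.000
  cycle 0 → 2 → 0: weight = 17, length = 2, mean = 17/2 ≈ 8.500
  cycle 1 → 0 → 1: weight = 16, length = 2, mean = 16/2 ≈ 8.000
Minimum mean = 1.000, attained e.g. along the cycle 0 → 0 with weight 1 and length 1. So λ(A) = 1/1 = 1.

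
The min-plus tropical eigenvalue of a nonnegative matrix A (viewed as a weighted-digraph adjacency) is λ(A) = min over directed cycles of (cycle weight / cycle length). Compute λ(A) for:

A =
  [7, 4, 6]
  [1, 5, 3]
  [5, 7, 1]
λ(A) = 1

Enumerate directed cycles and compute their means (weight / length). Sample:
  cycle 0 → 0: weight = 7, length = 1, mean = 7/1 ≈ 7.000
  cycle 1 → 1: weight = 5, length = 1, mean = 5/1 ≈ 5.000
  cycle 2 → 2: weight = 1, length = 1, mean = 1/1 ≈ 1.000
  cycle 0 → 1 → 0: weight = 5, length = 2, mean = 5/2 ≈ 2.500
  cycle 0 → 2 → 0: weight = 11, length = 2, mean = 11/2 ≈ 5.500
  cycle 1 → 0 → 1: weight = 5, length = 2, mean = 5/2 ≈ 2.500
Minimum mean = 1.000, attained e.g. along the cycle 2 → 2 with weight 1 and length 1. So λ(A) = 1/1 = 1.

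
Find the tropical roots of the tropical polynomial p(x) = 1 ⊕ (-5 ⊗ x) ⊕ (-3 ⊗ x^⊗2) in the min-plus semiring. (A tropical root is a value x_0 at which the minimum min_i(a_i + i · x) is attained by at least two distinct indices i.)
Roots: {-2, 6}

Each tropical root is a break point of the lower envelope of the lines y = a_i + i · x (there are 3 lines, with slopes 0, 1, ..., 2). Only the lines that attain the minimum somewhere contribute to roots; other lines are dominated. Here the surviving (envelope) indices are i = 2, i = 1, i = 0.
Intersections between consecutive envelope lines give the roots: for adjacent envelope indices i < j the intersection is x = (a_i − a_j) / (j − i). Reading off the sorted break points: {-2, 6}.
Verification: at each break x_0, at least two indices attain the minimum of min_i(a_i + i · x_0).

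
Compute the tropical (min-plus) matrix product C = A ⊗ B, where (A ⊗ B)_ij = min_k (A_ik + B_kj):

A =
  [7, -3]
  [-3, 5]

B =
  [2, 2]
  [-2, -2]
A ⊗ B =
  [-5, -5]
  [-1, -1]

Apply the min-plus product entry-by-entry:
  C[0][0] = min over k of (A[0][0] + B[0][0] = 7 + 2 = 9, A[0][1] + B[1][0] = -3 + -2 = -5) = -5 (attained at k = 1)
  C[0][1] = min over k of (A[0][0] + B[0][1] = 7 + 2 = 9, A[0][1] + B[1][1] = -3 + -2 = -5) = -5 (attained at k = 1)
  C[1][0] = min over k of (A[1][0] + B[0][0] = -3 + 2 = -1, A[1][1] + B[1][0] = 5 + -2 = 3) = -1 (attained at k = 0)
  C[1][1] = min over k of (A[1][0] + B[0][1] = -3 + 2 = -1, A[1][1] + B[1][1] = 5 + -2 = 3) = -1 (attained at k = 0)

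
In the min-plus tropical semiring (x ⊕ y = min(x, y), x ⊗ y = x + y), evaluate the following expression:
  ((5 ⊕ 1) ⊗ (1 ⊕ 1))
((5 ⊕ 1) ⊗ (1 ⊕ 1)) = 2

Expand innermost to outermost. Recall ⊕ takes the minimum of its arguments and ⊗ takes their sum. Working out the expression ((5 ⊕ 1) ⊗ (1 ⊕ 1)) gives 2.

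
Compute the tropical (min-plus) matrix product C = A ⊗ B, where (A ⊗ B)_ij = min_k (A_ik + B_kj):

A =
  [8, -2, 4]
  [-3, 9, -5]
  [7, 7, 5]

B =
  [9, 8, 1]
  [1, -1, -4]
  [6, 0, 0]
A ⊗ B =
  [-1, -3, -6]
  [1, -5, -5]
  [8, 5, 3]

Apply the min-plus product entry-by-entry:
  C[0][0] = min over k of (A[0][0] + B[0][0] = 8 + 9 = 17, A[0][1] + B[1][0] = -2 + 1 = -1, A[0][2] + B[2][0] = 4 + 6 = 10) = -1 (attained at k = 1)
  C[0][1] = min over k of (A[0][0] + B[0][1] = 8 + 8 = 16, A[0][1] + B[1][1] = -2 + -1 = -3, A[0][2] + B[2][1] = 4 + 0 = 4) = -3 (attained at k = 1)
  C[0][2] = min over k of (A[0][0] + B[0][2] = 8 + 1 = 9, A[0][1] + B[1][2] = -2 + -4 = -6, A[0][2] + B[2][2] = 4 + 0 = 4) = -6 (attained at k = 1)
  C[1][0] = min over k of (A[1][0] + B[0][0] = -3 + 9 = 6, A[1][1] + B[1][0] = 9 + 1 = 10, A[1][2] + B[2][0] = -5 + 6 = 1) = 1 (attained at k = 2)
  C[1][1] = min over k of (A[1][0] + B[0][1] = -3 + 8 = 5, A[1][1] + B[1][1] = 9 + -1 = 8, A[1][2] + B[2][1] = -5 + 0 = -5) = -5 (attained at k = 2)
  C[1][2] = min over k of (A[1][0] + B[0][2] = -3 + 1 = -2, A[1][1] + B[1][2] = 9 + -4 = 5, A[1][2] + B[2][2] = -5 + 0 = -5) = -5 (attained at k = 2)
  C[2][0] = min over k of (A[2][0] + B[0][0] = 7 + 9 = 16, A[2][1] + B[1][0] = 7 + 1 = 8, A[2][2] + B[2][0] = 5 + 6 = 11) = 8 (attained at k = 1)
  C[2][1] = min over k of (A[2][0] + B[0][1] = 7 + 8 = 15, A[2][1] + B[1][1] = 7 + -1 = 6, A[2][2] + B[2][1] = 5 + 0 = 5) = 5 (attained at k = 2)
  C[2][2] = min over k of (A[2][0] + B[0][2] = 7 + 1 = 8, A[2][1] + B[1][2] = 7 + -4 = 3, A[2][2] + B[2][2] = 5 + 0 = 5) = 3 (attained at k = 1)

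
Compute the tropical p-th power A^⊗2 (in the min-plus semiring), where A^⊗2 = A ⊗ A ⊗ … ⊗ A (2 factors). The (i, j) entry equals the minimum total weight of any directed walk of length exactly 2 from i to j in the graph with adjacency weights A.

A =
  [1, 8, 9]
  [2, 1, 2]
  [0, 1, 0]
A^⊗2 =
  [2, 9, 9]
  [2, 2, 2]
  [0, 1, 0]

Each entry (A^⊗2)_ij equals the minimum over all length-2 walks i = v_0 → v_1 → … → v_2 = j of Σ_t A[v_t][v_{t+1}]. For example, for (i, j) = (0, 2) we minimise over 3 possible intermediate vertex sequences; the minimum is 9, attained along the walk 0 → 2 → 2.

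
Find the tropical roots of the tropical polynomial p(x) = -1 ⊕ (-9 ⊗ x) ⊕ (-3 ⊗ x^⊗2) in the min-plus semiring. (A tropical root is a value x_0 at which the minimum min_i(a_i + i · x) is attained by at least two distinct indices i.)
Roots: {-6, 8}

Each tropical root is a break point of the lower envelope of the lines y = a_i + i · x (there are 3 lines, with slopes 0, 1, ..., 2). Only the lines that attain the minimum somewhere contribute to roots; other lines are dominated. Here the surviving (envelope) indices are i = 2, i = 1, i = 0.
Intersections between consecutive envelope lines give the roots: for adjacent envelope indices i < j the intersection is x = (a_i − a_j) / (j − i). Reading off the sorted break points: {-6, 8}.
Verification: at each break x_0, at least two indices attain the minimum of min_i(a_i + i · x_0).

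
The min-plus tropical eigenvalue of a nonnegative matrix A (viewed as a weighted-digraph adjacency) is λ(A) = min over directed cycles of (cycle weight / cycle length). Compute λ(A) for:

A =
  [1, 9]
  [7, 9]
λ(A) = 1

Enumerate directed cycles and compute their means (weight / length). Sample:
  cycle 0 → 0: weight = 1, length = 1, mean = 1/1 ≈ 1.000
  cycle 1 → 1: weight = 9, length = 1, mean = 9/1 ≈ 9.000
  cycle 0 → 1 → 0: weight = 16, length = 2, mean = 16/2 ≈ 8.000
  cycle 1 → 0 → 1: weight = 16, length = 2, mean = 16/2 ≈ 8.000
Minimum mean = 1.000, attained e.g. along the cycle 0 → 0 with weight 1 and length 1. So λ(A) = 1/1 = 1.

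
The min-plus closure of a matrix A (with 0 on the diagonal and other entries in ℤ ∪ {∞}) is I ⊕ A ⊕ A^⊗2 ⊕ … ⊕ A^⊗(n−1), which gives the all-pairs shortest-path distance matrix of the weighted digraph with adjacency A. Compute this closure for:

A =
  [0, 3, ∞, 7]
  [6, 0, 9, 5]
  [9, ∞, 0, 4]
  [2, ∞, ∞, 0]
Closure =
  [0, 3, 12, 7]
  [6, 0, 9, 5]
  [6, 9, 0, 4]
  [2, 5, 14, 0]

This is the Floyd-Warshall all-pairs shortest-path computation. For each intermediate vertex k = 0, 1, …, 3, update dist[i][j] ← min(dist[i][j], dist[i][k] + dist[k][j]). The final matrix gives, for each (i, j), the minimum total weight of any directed path from i to j (possibly empty when i = j).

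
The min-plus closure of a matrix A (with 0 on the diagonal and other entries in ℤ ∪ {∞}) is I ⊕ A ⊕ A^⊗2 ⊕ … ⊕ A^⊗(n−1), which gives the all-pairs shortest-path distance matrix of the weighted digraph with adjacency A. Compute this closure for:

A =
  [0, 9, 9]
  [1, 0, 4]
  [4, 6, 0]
Closure =
  [0, 9, 9]
  [1, 0, 4]
  [4, 6, 0]

This is the Floyd-Warshall all-pairs shortest-path computation. For each intermediate vertex k = 0, 1, …, 2, update dist[i][j] ← min(dist[i][j], dist[i][k] + dist[k][j]). The final matrix gives, for each (i, j), the minimum total weight of any directed path from i to j (possibly empty when i = j).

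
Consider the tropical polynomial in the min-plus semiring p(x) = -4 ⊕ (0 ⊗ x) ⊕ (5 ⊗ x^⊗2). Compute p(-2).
p(-2) = -4

A tropical monomial a ⊗ x^⊗i evaluates to a + i · x. Evaluating each term at x = -2:
  Term 0 contributes -4 + 0 · -2 = -4
  Term 1 contributes 0 + 1 · -2 = -2
  Term 2 contributes 5 + 2 · -2 = 1
p(-2) = ⊕ of these = min[-4, -2, 1] = -4.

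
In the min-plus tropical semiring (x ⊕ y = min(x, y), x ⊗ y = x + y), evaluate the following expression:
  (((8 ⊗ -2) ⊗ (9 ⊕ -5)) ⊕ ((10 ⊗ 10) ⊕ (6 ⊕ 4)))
(((8 ⊗ -2) ⊗ (9 ⊕ -5)) ⊕ ((10 ⊗ 10) ⊕ (6 ⊕ 4))) = 1

Expand innermost to outermost. Recall ⊕ takes the minimum of its arguments and ⊗ takes their sum. Working out the expression (((8 ⊗ -2) ⊗ (9 ⊕ -5)) ⊕ ((10 ⊗ 10) ⊕ (6 ⊕ 4))) gives 1.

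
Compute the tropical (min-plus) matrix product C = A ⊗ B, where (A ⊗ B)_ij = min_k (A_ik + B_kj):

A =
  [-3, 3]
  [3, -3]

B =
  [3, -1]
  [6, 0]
A ⊗ B =
  [0, -4]
  [3, -3]

Apply the min-plus product entry-by-entry:
  C[0][0] = min over k of (A[0][0] + B[0][0] = -3 + 3 = 0, A[0][1] + B[1][0] = 3 + 6 = 9) = 0 (attained at k = 0)
  C[0][1] = min over k of (A[0][0] + B[0][1] = -3 + -1 = -4, A[0][1] + B[1][1] = 3 + 0 = 3) = -4 (attained at k = 0)
  C[1][0] = min over k of (A[1][0] + B[0][0] = 3 + 3 = 6, A[1][1] + B[1][0] = -3 + 6 = 3) = 3 (attained at k = 1)
  C[1][1] = min over k of (A[1][0] + B[0][1] = 3 + -1 = 2, A[1][1] + B[1][1] = -3 + 0 = -3) = -3 (attained at k = 1)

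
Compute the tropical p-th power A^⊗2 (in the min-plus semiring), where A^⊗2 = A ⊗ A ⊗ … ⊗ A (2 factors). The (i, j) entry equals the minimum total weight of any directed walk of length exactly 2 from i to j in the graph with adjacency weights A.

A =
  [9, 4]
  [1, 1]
A^⊗2 =
  [5, 5]
  [2, 2]

Each entry (A^⊗2)_ij equals the minimum over all length-2 walks i = v_0 → v_1 → … → v_2 = j of Σ_t A[v_t][v_{t+1}]. For example, for (i, j) = (0, 1) we minimise over 2 possible intermediate vertex sequences; the minimum is 5, attained along the walk 0 → 1 → 1.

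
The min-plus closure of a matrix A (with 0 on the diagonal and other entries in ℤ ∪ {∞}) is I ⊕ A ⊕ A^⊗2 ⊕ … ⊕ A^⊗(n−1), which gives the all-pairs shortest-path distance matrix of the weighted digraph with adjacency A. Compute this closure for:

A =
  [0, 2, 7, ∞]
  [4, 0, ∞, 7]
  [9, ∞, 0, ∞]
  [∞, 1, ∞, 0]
Closure =
  [0, 2, 7, 9]
  [4, 0, 11, 7]
  [9, 11, 0, 18]
  [5, 1, 12, 0]

This is the Floyd-Warshall all-pairs shortest-path computation. For each intermediate vertex k = 0, 1, …, 3, update dist[i][j] ← min(dist[i][j], dist[i][k] + dist[k][j]). The final matrix gives, for each (i, j), the minimum total weight of any directed path from i to j (possibly empty when i = j).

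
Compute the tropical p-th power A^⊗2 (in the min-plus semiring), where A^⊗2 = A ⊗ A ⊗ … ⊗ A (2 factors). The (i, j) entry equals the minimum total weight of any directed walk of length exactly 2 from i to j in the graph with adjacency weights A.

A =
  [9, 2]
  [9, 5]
A^⊗2 =
  [11, 7]
  [14, 10]

Each entry (A^⊗2)_ij equals the minimum over all length-2 walks i = v_0 → v_1 → … → v_2 = j of Σ_t A[v_t][v_{t+1}]. For example, for (i, j) = (0, 1) we minimise over 2 possible intermediate vertex sequences; the minimum is 7, attained along the walk 0 → 1 → 1.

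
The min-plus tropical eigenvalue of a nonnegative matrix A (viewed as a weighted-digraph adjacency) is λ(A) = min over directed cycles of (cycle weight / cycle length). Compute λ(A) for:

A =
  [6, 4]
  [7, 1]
λ(A) = 1

Enumerate directed cycles and compute their means (weight / length). Sample:
  cycle 0 → 0: weight = 6, length = 1, mean = 6/1 ≈ 6.000
  cycle 1 → 1: weight = 1, length = 1, mean = 1/1 ≈ 1.000
  cycle 0 → 1 → 0: weight = 11, length = 2, mean = 11/2 ≈ 5.500
  cycle 1 → 0 → 1: weight = 11, length = 2, mean = 11/2 ≈ 5.500
Minimum mean = 1.000, attained e.g. along the cycle 1 → 1 with weight 1 and length 1. So λ(A) = 1/1 = 1.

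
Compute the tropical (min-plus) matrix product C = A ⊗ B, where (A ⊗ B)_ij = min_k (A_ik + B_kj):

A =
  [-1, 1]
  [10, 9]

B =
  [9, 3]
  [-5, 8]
A ⊗ B =
  [-4, 2]
  [4, 13]

Apply the min-plus product entry-by-entry:
  C[0][0] = min over k of (A[0][0] + B[0][0] = -1 + 9 = 8, A[0][1] + B[1][0] = 1 + -5 = -4) = -4 (attained at k = 1)
  C[0][1] = min over k of (A[0][0] + B[0][1] = -1 + 3 = 2, A[0][1] + B[1][1] = 1 + 8 = 9) = 2 (attained at k = 0)
  C[1][0] = min over k of (A[1][0] + B[0][0] = 10 + 9 = 19, A[1][1] + B[1][0] = 9 + -5 = 4) = 4 (attained at k = 1)
  C[1][1] = min over k of (A[1][0] + B[0][1] = 10 + 3 = 13, A[1][1] + B[1][1] = 9 + 8 = 17) = 13 (attained at k = 0)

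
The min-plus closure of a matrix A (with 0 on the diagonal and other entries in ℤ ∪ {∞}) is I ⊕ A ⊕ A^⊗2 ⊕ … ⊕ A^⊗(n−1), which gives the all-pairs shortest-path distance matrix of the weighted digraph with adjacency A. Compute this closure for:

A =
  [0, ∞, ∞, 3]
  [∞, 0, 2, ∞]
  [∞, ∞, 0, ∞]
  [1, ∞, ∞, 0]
Closure =
  [0, ∞, ∞, 3]
  [∞, 0, 2, ∞]
  [∞, ∞, 0, ∞]
  [1, ∞, ∞, 0]

This is the Floyd-Warshall all-pairs shortest-path computation. For each intermediate vertex k = 0, 1, …, 3, update dist[i][j] ← min(dist[i][j], dist[i][k] + dist[k][j]). The final matrix gives, for each (i, j), the minimum total weight of any directed path from i to j (possibly empty when i = j).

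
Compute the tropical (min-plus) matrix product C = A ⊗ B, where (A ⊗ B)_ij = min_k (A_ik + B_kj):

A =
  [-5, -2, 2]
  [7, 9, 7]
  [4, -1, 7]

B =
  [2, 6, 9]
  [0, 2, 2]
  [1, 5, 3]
A ⊗ B =
  [-3, 0, 0]
  [8, 11, 10]
  [-1, 1, 1]

Apply the min-plus product entry-by-entry:
  C[0][0] = min over k of (A[0][0] + B[0][0] = -5 + 2 = -3, A[0][1] + B[1][0] = -2 + 0 = -2, A[0][2] + B[2][0] = 2 + 1 = 3) = -3 (attained at k = 0)
  C[0][1] = min over k of (A[0][0] + B[0][1] = -5 + 6 = 1, A[0][1] + B[1][1] = -2 + 2 = 0, A[0][2] + B[2][1] = 2 + 5 = 7) = 0 (attained at k = 1)
  C[0][2] = min over k of (A[0][0] + B[0][2] = -5 + 9 = 4, A[0][1] + B[1][2] = -2 + 2 = 0, A[0][2] + B[2][2] = 2 + 3 = 5) = 0 (attained at k = 1)
  C[1][0] = min over k of (A[1][0] + B[0][0] = 7 + 2 = 9, A[1][1] + B[1][0] = 9 + 0 = 9, A[1][2] + B[2][0] = 7 + 1 = 8) = 8 (attained at k = 2)
  C[1][1] = min over k of (A[1][0] + B[0][1] = 7 + 6 = 13, A[1][1] + B[1][1] = 9 + 2 = 11, A[1][2] + B[2][1] = 7 + 5 = 12) = 11 (attained at k = 1)
  C[1][2] = min over k of (A[1][0] + B[0][2] = 7 + 9 = 16, A[1][1] + B[1][2] = 9 + 2 = 11, A[1][2] + B[2][2] = 7 + 3 = 10) = 10 (attained at k = 2)
  C[2][0] = min over k of (A[2][0] + B[0][0] = 4 + 2 = 6, A[2][1] + B[1][0] = -1 + 0 = -1, A[2][2] + B[2][0] = 7 + 1 = 8) = -1 (attained at k = 1)
  C[2][1] = min over k of (A[2][0] + B[0][1] = 4 + 6 = 10, A[2][1] + B[1][1] = -1 + 2 = 1, A[2][2] + B[2][1] = 7 + 5 = 12) = 1 (attained at k = 1)
  C[2][2] = min over k of (A[2][0] + B[0][2] = 4 + 9 = 13, A[2][1] + B[1][2] = -1 + 2 = 1, A[2][2] + B[2][2] = 7 + 3 = 10) = 1 (attained at k = 1)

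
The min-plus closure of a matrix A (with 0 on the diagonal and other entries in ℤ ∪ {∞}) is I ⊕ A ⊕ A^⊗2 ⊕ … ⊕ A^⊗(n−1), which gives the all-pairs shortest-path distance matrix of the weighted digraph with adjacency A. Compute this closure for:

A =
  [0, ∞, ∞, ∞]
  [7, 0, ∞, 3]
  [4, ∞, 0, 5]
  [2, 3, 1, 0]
Closure =
  [0, ∞, ∞, ∞]
  [5, 0, 4, 3]
  [4, 8, 0, 5]
  [2, 3, 1, 0]

This is the Floyd-Warshall all-pairs shortest-path computation. For each intermediate vertex k = 0, 1, …, 3, update dist[i][j] ← min(dist[i][j], dist[i][k] + dist[k][j]). The final matrix gives, for each (i, j), the minimum total weight of any directed path from i to j (possibly empty when i = j).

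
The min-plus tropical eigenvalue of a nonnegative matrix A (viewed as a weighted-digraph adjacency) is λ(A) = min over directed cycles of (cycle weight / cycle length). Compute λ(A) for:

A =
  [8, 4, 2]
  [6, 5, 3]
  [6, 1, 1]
λ(A) = 1

Enumerate directed cycles and compute their means (weight / length). Sample:
  cycle 0 → 0: weight = 8, length = 1, mean = 8/1 ≈ 8.000
  cycle 1 → 1: weight = 5, length = 1, mean = 5/1 ≈ 5.000
  cycle 2 → 2: weight = 1, length = 1, mean = 1/1 ≈ 1.000
  cycle 0 → 1 → 0: weight = 10, length = 2, mean = 10/2 ≈ 5.000
  cycle 0 → 2 → 0: weight = 8, length = 2, mean = 8/2 ≈ 4.000
  cycle 1 → 0 → 1: weight = 10, length = 2, mean = 10/2 ≈ 5.000
Minimum mean = 1.000, attained e.g. along the cycle 2 → 2 with weight 1 and length 1. So λ(A) = 1/1 = 1.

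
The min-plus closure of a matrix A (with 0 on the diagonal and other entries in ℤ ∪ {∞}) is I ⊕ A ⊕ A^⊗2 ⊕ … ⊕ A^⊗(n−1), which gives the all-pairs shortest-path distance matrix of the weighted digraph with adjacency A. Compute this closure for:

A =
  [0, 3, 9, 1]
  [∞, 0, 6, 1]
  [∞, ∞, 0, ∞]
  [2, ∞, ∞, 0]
Closure =
  [0, 3, 9, 1]
  [3, 0, 6, 1]
  [∞, ∞, 0, ∞]
  [2, 5, 11, 0]

This is the Floyd-Warshall all-pairs shortest-path computation. For each intermediate vertex k = 0, 1, …, 3, update dist[i][j] ← min(dist[i][j], dist[i][k] + dist[k][j]). The final matrix gives, for each (i, j), the minimum total weight of any directed path from i to j (possibly empty when i = j).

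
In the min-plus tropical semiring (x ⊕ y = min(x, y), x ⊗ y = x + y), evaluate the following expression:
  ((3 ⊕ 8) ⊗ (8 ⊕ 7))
((3 ⊕ 8) ⊗ (8 ⊕ 7)) = 10

Expand innermost to outermost. Recall ⊕ takes the minimum of its arguments and ⊗ takes their sum. Working out the expression ((3 ⊕ 8) ⊗ (8 ⊕ 7)) gives 10.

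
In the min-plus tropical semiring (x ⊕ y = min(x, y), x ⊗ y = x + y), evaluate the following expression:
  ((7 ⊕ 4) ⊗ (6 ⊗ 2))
((7 ⊕ 4) ⊗ (6 ⊗ 2)) = 12

Expand innermost to outermost. Recall ⊕ takes the minimum of its arguments and ⊗ takes their sum. Working out the expression ((7 ⊕ 4) ⊗ (6 ⊗ 2)) gives 12.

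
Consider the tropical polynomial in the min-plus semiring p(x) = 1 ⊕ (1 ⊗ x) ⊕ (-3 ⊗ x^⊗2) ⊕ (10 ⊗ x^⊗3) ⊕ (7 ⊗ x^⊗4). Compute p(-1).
p(-1) = -5

A tropical monomial a ⊗ x^⊗i evaluates to a + i · x. Evaluating each term at x = -1:
  Term 0 contributes 1 + 0 · -1 = 1
  Term 1 contributes 1 + 1 · -1 = 0
  Term 2 contributes -3 + 2 · -1 = -5
  Term 3 contributes 10 + 3 · -1 = 7
  Term 4 contributes 7 + 4 · -1 = 3
p(-1) = ⊕ of these = min[1, 0, -5, 7, 3] = -5.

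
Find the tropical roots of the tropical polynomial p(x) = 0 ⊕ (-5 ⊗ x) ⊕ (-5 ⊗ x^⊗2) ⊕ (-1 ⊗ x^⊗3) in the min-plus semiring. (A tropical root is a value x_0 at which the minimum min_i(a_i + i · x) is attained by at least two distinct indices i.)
Roots: {-4, 0, 5}

Each tropical root is a break point of the lower envelope of the lines y = a_i + i · x (there are 4 lines, with slopes 0, 1, ..., 3). Only the lines that attain the minimum somewhere contribute to roots; other lines are dominated. Here the surviving (envelope) indices are i = 3, i = 2, i = 1, i = 0.
Intersections between consecutive envelope lines give the roots: for adjacent envelope indices i < j the intersection is x = (a_i − a_j) / (j − i). Reading off the sorted break points: {-4, 0, 5}.
Verification: at each break x_0, at least two indices attain the minimum of min_i(a_i + i · x_0).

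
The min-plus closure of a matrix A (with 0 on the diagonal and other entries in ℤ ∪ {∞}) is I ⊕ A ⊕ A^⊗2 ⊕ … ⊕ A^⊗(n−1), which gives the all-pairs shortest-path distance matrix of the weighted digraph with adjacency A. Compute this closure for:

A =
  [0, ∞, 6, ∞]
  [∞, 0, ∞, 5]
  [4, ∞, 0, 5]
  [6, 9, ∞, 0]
Closure =
  [0, 20, 6, 11]
  [11, 0, 17, 5]
  [4, 14, 0, 5]
  [6, 9, 12, 0]

This is the Floyd-Warshall all-pairs shortest-path computation. For each intermediate vertex k = 0, 1, …, 3, update dist[i][j] ← min(dist[i][j], dist[i][k] + dist[k][j]). The final matrix gives, for each (i, j), the minimum total weight of any directed path from i to j (possibly empty when i = j).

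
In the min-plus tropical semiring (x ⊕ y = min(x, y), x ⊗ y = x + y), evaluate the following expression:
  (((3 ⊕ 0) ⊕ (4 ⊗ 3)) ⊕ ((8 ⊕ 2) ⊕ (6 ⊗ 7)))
(((3 ⊕ 0) ⊕ (4 ⊗ 3)) ⊕ ((8 ⊕ 2) ⊕ (6 ⊗ 7))) = 0

Expand innermost to outermost. Recall ⊕ takes the minimum of its arguments and ⊗ takes their sum. Working out the expression (((3 ⊕ 0) ⊕ (4 ⊗ 3)) ⊕ ((8 ⊕ 2) ⊕ (6 ⊗ 7))) gives 0.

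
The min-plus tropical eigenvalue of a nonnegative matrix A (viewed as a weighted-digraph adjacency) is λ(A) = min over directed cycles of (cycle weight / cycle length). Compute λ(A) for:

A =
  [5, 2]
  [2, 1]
λ(A) = 1

Enumerate directed cycles and compute their means (weight / length). Sample:
  cycle 0 → 0: weight = 5, length = 1, mean = 5/1 ≈ 5.000
  cycle 1 → 1: weight = 1, length = 1, mean = 1/1 ≈ 1.000
  cycle 0 → 1 → 0: weight = 4, length = 2, mean = 4/2 ≈ 2.000
  cycle 1 → 0 → 1: weight = 4, length = 2, mean = 4/2 ≈ 2.000
Minimum mean = 1.000, attained e.g. along the cycle 1 → 1 with weight 1 and length 1. So λ(A) = 1/1 = 1.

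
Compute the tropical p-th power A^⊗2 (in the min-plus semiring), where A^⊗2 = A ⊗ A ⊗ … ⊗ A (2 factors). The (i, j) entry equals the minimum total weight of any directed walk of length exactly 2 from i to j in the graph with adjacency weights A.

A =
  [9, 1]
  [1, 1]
A^⊗2 =
  [2, 2]
  [2, 2]

Each entry (A^⊗2)_ij equals the minimum over all length-2 walks i = v_0 → v_1 → … → v_2 = j of Σ_t A[v_t][v_{t+1}]. For example, for (i, j) = (0, 1) we minimise over 2 possible intermediate vertex sequences; the minimum is 2, attained along the walk 0 → 1 → 1.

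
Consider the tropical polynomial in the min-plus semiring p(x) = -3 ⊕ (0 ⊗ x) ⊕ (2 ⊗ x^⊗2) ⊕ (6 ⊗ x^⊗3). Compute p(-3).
p(-3) = -4

A tropical monomial a ⊗ x^⊗i evaluates to a + i · x. Evaluating each term at x = -3:
  Term 0 contributes -3 + 0 · -3 = -3
  Term 1 contributes 0 + 1 · -3 = -3
  Term 2 contributes 2 + 2 · -3 = -4
  Term 3 contributes 6 + 3 · -3 = -3
p(-3) = ⊕ of these = min[-3, -3, -4, -3] = -4.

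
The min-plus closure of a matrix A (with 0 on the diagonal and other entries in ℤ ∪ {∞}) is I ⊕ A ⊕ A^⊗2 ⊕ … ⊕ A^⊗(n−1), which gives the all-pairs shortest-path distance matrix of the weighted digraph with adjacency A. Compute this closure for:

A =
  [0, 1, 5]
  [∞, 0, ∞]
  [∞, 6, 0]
Closure =
  [0, 1, 5]
  [∞, 0, ∞]
  [∞, 6, 0]

This is the Floyd-Warshall all-pairs shortest-path computation. For each intermediate vertex k = 0, 1, …, 2, update dist[i][j] ← min(dist[i][j], dist[i][k] + dist[k][j]). The final matrix gives, for each (i, j), the minimum total weight of any directed path from i to j (possibly empty when i = j).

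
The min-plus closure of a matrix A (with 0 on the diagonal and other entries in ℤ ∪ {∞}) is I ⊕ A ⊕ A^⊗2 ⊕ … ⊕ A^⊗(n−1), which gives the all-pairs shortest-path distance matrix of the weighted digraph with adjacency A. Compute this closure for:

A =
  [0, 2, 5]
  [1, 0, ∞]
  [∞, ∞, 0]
Closure =
  [0, 2, 5]
  [1, 0, 6]
  [∞, ∞, 0]

This is the Floyd-Warshall all-pairs shortest-path computation. For each intermediate vertex k = 0, 1, …, 2, update dist[i][j] ← min(dist[i][j], dist[i][k] + dist[k][j]). The final matrix gives, for each (i, j), the minimum total weight of any directed path from i to j (possibly empty when i = j).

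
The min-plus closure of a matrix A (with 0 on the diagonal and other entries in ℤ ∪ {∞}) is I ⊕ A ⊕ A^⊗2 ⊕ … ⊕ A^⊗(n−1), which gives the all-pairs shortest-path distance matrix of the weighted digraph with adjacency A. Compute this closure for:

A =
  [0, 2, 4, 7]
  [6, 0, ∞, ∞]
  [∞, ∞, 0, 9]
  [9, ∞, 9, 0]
Closure =
  [0, 2, 4, 7]
  [6, 0, 10, 13]
  [18, 20, 0, 9]
  [9, 11, 9, 0]

This is the Floyd-Warshall all-pairs shortest-path computation. For each intermediate vertex k = 0, 1, …, 3, update dist[i][j] ← min(dist[i][j], dist[i][k] + dist[k][j]). The final matrix gives, for each (i, j), the minimum total weight of any directed path from i to j (possibly empty when i = j).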